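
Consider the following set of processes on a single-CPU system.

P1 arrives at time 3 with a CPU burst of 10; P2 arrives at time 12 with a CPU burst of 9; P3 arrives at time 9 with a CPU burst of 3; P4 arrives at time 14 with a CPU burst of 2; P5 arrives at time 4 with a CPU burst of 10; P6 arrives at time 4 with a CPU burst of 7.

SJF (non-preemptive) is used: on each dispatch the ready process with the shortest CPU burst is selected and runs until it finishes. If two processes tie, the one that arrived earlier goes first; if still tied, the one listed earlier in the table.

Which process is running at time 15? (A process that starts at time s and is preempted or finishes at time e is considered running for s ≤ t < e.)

P3

Schedule: | idle 0-3 | P1 3-13 | P3 13-16 | P4 16-18 | P6 18-25 | P2 25-34 | P5 34-44 |
Completion: P1=13  P2=34  P3=16  P4=18  P5=44  P6=25
Turnaround (C−A): P1=10  P2=22  P3=7  P4=4  P5=40  P6=21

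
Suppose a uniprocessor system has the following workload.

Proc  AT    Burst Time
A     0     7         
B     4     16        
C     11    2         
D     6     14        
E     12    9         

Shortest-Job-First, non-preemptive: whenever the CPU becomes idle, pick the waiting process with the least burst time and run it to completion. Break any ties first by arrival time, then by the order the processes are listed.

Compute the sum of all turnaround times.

Timeline: | A 0-7 | D 7-21 | C 21-23 | E 23-32 | B 32-48 |
Completion: A=7  B=48  C=23  D=21  E=32
Turnaround = completion − arrival: A=7, B=44, C=12, D=15, E=20
Total turnaround = 7 + 44 + 12 + 15 + 20 = 98

98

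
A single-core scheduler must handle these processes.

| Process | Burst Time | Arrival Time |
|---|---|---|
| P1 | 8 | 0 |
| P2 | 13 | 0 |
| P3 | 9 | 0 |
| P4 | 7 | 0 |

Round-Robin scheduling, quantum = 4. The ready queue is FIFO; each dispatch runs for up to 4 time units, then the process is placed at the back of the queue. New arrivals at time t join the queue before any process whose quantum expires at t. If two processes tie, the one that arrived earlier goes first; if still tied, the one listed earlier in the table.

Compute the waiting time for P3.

Timeline: | P1 0-4 | P2 4-8 | P3 8-12 | P4 12-16 | P1 16-20 | P2 20-24 | P3 24-28 | P4 28-31 | P2 31-35 | P3 35-36 | P2 36-37 |
Completion: P1=20  P2=37  P3=36  P4=31
Waiting(P3) = turnaround − burst = 36 − 9 = 27

27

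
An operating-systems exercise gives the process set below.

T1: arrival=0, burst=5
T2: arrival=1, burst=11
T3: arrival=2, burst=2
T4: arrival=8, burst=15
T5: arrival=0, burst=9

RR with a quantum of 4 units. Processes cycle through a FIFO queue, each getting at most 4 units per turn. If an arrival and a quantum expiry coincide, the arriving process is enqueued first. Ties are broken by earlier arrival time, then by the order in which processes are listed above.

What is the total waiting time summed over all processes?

85

Gantt: | T1 0-4 | T5 4-8 | T2 8-12 | T3 12-14 | T1 14-15 | T4 15-19 | T5 19-23 | T2 23-27 | T4 27-31 | T5 31-32 | T2 32-35 | T4 35-42 |
Completion: T1=15  T2=35  T3=14  T4=42  T5=32
Waiting = turnaround − burst: T1=10, T2=23, T3=10, T4=19, T5=23
Total waiting = 10 + 23 + 10 + 19 + 23 = 85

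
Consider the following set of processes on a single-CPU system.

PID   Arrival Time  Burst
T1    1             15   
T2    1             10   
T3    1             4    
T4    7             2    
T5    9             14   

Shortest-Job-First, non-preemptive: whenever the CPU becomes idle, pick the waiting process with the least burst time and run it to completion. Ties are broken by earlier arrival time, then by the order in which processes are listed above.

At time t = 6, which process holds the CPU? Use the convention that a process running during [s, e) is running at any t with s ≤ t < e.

Timeline: | idle 0-1 | T3 1-5 | T2 5-15 | T4 15-17 | T5 17-31 | T1 31-46 |
Completion: T1=46  T2=15  T3=5  T4=17  T5=31
Turnaround (C−A): T1=45  T2=14  T3=4  T4=10  T5=22

T2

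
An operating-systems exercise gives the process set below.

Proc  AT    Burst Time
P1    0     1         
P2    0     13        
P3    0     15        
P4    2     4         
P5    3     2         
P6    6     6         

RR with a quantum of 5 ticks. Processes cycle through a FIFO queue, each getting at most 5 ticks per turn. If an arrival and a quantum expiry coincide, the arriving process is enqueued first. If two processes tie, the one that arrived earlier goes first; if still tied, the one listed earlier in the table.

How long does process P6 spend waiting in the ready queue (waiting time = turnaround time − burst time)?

21

Gantt: | P1 0-1 | P2 1-6 | P3 6-11 | P4 11-15 | P5 15-17 | P6 17-22 | P2 22-27 | P3 27-32 | P6 32-33 | P2 33-36 | P3 36-41 |
Completion: P1=1  P2=36  P3=41  P4=15  P5=17  P6=33
Waiting(P6) = turnaround − burst = 27 − 6 = 21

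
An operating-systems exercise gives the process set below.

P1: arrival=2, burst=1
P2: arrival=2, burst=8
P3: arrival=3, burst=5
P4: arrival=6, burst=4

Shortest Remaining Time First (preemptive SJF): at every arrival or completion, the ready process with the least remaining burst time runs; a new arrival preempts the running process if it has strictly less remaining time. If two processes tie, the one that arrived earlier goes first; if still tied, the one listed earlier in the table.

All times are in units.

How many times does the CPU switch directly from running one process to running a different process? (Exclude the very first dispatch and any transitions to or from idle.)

Schedule: | idle 0-2 | P1 2-3 | P3 3-8 | P4 8-12 | P2 12-20 |
Completion: P1=3  P2=20  P3=8  P4=12
Turnaround (C−A): P1=1  P2=18  P3=5  P4=6

3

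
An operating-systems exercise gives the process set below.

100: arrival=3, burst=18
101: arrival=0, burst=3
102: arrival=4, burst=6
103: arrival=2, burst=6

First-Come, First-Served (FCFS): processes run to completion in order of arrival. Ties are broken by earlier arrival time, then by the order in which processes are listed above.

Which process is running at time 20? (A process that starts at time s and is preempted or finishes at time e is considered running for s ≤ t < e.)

100

Schedule: | 101 0-3 | 103 3-9 | 100 9-27 | 102 27-33 |
Completion: 100=27  101=3  102=33  103=9
Turnaround (C−A): 100=24  101=3  102=29  103=7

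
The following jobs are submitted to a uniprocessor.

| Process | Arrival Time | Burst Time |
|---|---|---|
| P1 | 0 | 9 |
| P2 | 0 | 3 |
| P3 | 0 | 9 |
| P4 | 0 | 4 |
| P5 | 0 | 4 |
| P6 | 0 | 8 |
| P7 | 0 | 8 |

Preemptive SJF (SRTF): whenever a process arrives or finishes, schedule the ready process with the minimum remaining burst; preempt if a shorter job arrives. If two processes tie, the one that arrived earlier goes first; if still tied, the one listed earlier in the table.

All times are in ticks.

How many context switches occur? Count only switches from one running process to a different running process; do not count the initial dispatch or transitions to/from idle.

6

Timeline: | P2 0-3 | P4 3-7 | P5 7-11 | P6 11-19 | P7 19-27 | P1 27-36 | P3 36-45 |
Completion: P1=36  P2=3  P3=45  P4=7  P5=11  P6=19  P7=27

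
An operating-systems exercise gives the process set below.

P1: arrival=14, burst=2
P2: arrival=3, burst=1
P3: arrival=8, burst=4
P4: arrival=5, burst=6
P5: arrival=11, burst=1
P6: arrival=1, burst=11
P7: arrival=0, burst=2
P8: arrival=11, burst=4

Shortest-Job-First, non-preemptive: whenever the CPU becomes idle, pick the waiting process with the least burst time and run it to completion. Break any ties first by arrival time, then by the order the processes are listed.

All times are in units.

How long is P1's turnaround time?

3

Gantt: | P7 0-2 | P6 2-13 | P2 13-14 | P5 14-15 | P1 15-17 | P3 17-21 | P8 21-25 | P4 25-31 |
Completion: P1=17  P2=14  P3=21  P4=31  P5=15  P6=13  P7=2  P8=25
Turnaround (C−A): P1=3  P2=11  P3=13  P4=26  P5=4  P6=12  P7=2  P8=14
Turnaround(P1) = completion − arrival = 17 − 14 = 3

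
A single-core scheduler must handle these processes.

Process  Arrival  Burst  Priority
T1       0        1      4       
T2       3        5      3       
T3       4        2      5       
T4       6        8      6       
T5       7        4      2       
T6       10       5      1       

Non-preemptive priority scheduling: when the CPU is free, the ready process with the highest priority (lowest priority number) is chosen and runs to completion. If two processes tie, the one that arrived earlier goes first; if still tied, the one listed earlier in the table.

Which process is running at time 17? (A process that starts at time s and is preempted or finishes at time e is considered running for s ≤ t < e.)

Timeline: | T1 0-1 | idle 1-3 | T2 3-8 | T5 8-12 | T6 12-17 | T3 17-19 | T4 19-27 |
Completion: T1=1  T2=8  T3=19  T4=27  T5=12  T6=17
Turnaround (C−A): T1=1  T2=5  T3=15  T4=21  T5=5  T6=7

T3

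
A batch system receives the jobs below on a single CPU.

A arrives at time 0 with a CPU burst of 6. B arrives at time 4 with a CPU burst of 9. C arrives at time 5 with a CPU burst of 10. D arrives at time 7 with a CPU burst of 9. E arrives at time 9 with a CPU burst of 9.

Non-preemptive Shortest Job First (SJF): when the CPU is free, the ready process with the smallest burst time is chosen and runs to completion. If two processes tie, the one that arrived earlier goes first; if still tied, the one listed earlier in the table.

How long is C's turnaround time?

38

Timeline: | A 0-6 | B 6-15 | D 15-24 | E 24-33 | C 33-43 |
Completion: A=6  B=15  C=43  D=24  E=33
Turnaround (C−A): A=6  B=11  C=38  D=17  E=24
Turnaround(C) = completion − arrival = 43 − 5 = 38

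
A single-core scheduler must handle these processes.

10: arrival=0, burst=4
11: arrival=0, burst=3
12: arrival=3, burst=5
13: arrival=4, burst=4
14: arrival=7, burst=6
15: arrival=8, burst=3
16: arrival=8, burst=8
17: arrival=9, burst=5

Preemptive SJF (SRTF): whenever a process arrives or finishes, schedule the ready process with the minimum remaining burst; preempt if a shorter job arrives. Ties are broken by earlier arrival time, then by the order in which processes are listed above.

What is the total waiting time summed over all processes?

Gantt: | 11 0-3 | 10 3-7 | 13 7-11 | 15 11-14 | 12 14-19 | 17 19-24 | 14 24-30 | 16 30-38 |
Completion: 10=7  11=3  12=19  13=11  14=30  15=14  16=38  17=24
Turnaround (C−A): 10=7  11=3  12=16  13=7  14=23  15=6  16=30  17=15
Waiting = turnaround − burst: 10=3, 11=0, 12=11, 13=3, 14=17, 15=3, 16=22, 17=10
Total waiting = 3 + 0 + 11 + 3 + 17 + 3 + 22 + 10 = 69

69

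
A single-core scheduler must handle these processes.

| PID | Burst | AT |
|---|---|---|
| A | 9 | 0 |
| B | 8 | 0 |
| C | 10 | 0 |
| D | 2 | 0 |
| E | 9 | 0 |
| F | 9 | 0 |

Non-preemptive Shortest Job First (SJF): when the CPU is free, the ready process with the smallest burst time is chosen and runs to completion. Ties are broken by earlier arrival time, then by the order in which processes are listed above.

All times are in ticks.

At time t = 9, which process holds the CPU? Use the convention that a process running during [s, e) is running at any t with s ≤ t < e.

B

Timeline: | D 0-2 | B 2-10 | A 10-19 | E 19-28 | F 28-37 | C 37-47 |
Completion: A=19  B=10  C=47  D=2  E=28  F=37
Turnaround (C−A): A=19  B=10  C=47  D=2  E=28  F=37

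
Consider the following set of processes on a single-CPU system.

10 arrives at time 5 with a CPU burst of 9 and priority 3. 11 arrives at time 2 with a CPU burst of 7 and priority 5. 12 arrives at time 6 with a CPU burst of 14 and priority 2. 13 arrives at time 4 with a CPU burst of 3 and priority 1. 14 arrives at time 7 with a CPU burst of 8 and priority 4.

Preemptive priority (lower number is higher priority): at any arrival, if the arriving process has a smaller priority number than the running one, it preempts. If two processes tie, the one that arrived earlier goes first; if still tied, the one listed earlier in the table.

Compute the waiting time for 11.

Timeline: | idle 0-2 | 11 2-4 | 13 4-7 | 12 7-21 | 10 21-30 | 14 30-38 | 11 38-43 |
Completion: 10=30  11=43  12=21  13=7  14=38
Waiting(11) = turnaround − burst = 41 − 7 = 34

34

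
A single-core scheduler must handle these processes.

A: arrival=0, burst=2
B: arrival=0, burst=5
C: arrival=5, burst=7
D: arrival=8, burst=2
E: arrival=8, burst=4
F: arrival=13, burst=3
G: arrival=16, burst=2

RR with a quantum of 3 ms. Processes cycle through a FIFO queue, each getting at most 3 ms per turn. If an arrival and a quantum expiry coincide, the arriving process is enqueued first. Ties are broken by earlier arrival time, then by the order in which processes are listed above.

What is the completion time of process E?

Timeline: | A 0-2 | B 2-5 | C 5-8 | B 8-10 | D 10-12 | E 12-15 | C 15-18 | F 18-21 | E 21-22 | G 22-24 | C 24-25 |
Completion: A=2  B=10  C=25  D=12  E=22  F=21  G=24
Turnaround (C−A): A=2  B=10  C=20  D=4  E=14  F=8  G=8

22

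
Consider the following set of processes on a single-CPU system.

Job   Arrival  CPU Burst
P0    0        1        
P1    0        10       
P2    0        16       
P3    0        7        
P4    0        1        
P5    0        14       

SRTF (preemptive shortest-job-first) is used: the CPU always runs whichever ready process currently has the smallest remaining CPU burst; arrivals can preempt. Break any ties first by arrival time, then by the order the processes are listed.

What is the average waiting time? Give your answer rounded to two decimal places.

10.67

Schedule: | P0 0-1 | P4 1-2 | P3 2-9 | P1 9-19 | P5 19-33 | P2 33-49 |
Completion: P0=1  P1=19  P2=49  P3=9  P4=2  P5=33
Waiting times: P0=0, P1=9, P2=33, P3=2, P4=1, P5=19
Average waiting = (0+9+33+2+1+19) / 6 = 64/6 = 10.67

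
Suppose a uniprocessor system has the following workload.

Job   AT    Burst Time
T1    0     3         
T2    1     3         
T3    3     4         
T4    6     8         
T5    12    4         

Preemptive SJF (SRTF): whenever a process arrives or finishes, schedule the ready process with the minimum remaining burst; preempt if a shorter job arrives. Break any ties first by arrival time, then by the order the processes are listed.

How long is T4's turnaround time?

Gantt: | T1 0-3 | T2 3-6 | T3 6-10 | T4 10-12 | T5 12-16 | T4 16-22 |
Completion: T1=3  T2=6  T3=10  T4=22  T5=16
Turnaround (C−A): T1=3  T2=5  T3=7  T4=16  T5=4
Turnaround(T4) = completion − arrival = 22 − 6 = 16

16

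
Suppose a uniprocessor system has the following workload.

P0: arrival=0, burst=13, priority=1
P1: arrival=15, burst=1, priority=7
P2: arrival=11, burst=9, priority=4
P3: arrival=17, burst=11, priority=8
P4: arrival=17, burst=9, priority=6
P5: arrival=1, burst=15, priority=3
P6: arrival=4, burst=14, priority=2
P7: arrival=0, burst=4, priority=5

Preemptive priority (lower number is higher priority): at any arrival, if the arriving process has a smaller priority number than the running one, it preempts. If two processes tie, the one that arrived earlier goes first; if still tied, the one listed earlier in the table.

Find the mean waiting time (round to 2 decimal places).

31.50

Timeline: | P0 0-13 | P6 13-27 | P5 27-42 | P2 42-51 | P7 51-55 | P4 55-64 | P1 64-65 | P3 65-76 |
Completion: P0=13  P1=65  P2=51  P3=76  P4=64  P5=42  P6=27  P7=55
Turnaround (C−A): P0=13  P1=50  P2=40  P3=59  P4=47  P5=41  P6=23  P7=55
Waiting times: P0=0, P1=49, P2=31, P3=48, P4=38, P5=26, P6=9, P7=51
Average waiting = (0+49+31+48+38+26+9+51) / 8 = 252/8 = 31.50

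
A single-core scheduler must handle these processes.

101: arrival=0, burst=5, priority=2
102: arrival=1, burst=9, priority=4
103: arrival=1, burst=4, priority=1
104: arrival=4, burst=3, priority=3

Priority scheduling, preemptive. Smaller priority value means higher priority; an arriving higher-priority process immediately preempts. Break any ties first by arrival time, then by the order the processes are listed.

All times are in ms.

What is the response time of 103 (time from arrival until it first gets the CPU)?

0

Schedule: | 101 0-1 | 103 1-5 | 101 5-9 | 104 9-12 | 102 12-21 |
Completion: 101=9  102=21  103=5  104=12
Response(103) = first start − arrival = 1 − 1 = 0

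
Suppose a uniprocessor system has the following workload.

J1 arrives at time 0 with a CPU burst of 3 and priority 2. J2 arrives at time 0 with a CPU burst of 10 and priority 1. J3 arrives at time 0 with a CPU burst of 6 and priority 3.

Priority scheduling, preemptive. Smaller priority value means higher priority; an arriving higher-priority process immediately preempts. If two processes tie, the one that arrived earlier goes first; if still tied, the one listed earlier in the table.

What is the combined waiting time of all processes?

Gantt: | J2 0-10 | J1 10-13 | J3 13-19 |
Completion: J1=13  J2=10  J3=19
Turnaround (C−A): J1=13  J2=10  J3=19
Waiting = turnaround − burst: J1=10, J2=0, J3=13
Total waiting = 10 + 0 + 13 = 23

23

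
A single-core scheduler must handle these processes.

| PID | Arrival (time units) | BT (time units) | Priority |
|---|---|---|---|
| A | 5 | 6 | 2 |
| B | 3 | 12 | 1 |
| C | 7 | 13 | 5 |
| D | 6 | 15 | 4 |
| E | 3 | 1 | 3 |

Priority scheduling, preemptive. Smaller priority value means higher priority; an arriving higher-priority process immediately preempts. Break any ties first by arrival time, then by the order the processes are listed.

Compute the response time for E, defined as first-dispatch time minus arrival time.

Schedule: | idle 0-3 | B 3-15 | A 15-21 | E 21-22 | D 22-37 | C 37-50 |
Completion: A=21  B=15  C=50  D=37  E=22
Response(E) = first start − arrival = 21 − 3 = 18

18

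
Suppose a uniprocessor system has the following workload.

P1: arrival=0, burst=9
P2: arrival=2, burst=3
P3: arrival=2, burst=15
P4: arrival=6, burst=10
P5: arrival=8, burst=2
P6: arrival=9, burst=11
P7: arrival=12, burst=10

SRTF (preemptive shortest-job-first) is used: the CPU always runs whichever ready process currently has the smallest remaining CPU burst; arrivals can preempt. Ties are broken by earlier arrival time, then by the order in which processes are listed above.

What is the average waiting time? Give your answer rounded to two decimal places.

13.29

Gantt: | P1 0-2 | P2 2-5 | P1 5-8 | P5 8-10 | P1 10-14 | P4 14-24 | P7 24-34 | P6 34-45 | P3 45-60 |
Completion: P1=14  P2=5  P3=60  P4=24  P5=10  P6=45  P7=34
Turnaround (C−A): P1=14  P2=3  P3=58  P4=18  P5=2  P6=36  P7=22
Waiting times: P1=5, P2=0, P3=43, P4=8, P5=0, P6=25, P7=12
Average waiting = (5+0+43+8+0+25+12) / 7 = 93/7 = 13.29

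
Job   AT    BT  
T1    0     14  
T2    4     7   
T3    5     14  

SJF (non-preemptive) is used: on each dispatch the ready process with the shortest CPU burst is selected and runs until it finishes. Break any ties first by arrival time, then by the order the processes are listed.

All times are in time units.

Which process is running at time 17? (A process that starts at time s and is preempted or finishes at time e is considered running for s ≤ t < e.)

Schedule: | T1 0-14 | T2 14-21 | T3 21-35 |
Completion: T1=14  T2=21  T3=35
Turnaround (C−A): T1=14  T2=17  T3=30

T2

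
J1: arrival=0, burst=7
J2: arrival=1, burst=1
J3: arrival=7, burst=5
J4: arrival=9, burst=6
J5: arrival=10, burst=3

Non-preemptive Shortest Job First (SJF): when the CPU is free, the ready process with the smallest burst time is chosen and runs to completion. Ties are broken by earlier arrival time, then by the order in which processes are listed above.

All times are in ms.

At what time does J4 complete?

22

Schedule: | J1 0-7 | J2 7-8 | J3 8-13 | J5 13-16 | J4 16-22 |
Completion: J1=7  J2=8  J3=13  J4=22  J5=16
Turnaround (C−A): J1=7  J2=7  J3=6  J4=13  J5=6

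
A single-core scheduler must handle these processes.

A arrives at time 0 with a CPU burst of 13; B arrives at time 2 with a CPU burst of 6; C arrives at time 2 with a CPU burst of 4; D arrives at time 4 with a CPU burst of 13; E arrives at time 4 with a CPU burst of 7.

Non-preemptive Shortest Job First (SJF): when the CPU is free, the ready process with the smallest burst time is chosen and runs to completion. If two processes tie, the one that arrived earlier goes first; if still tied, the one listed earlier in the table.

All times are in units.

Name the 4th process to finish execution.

E

Timeline: | A 0-13 | C 13-17 | B 17-23 | E 23-30 | D 30-43 |
Completion: A=13  B=23  C=17  D=43  E=30
Finish order: A → C → B → E → D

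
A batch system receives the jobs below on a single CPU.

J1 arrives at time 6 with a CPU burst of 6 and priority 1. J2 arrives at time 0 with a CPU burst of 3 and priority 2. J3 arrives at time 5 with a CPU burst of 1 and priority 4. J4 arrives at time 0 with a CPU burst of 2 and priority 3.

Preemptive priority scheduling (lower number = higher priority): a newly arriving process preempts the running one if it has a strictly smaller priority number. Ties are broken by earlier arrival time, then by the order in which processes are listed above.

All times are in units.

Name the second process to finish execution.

Gantt: | J2 0-3 | J4 3-5 | J3 5-6 | J1 6-12 |
Completion: J1=12  J2=3  J3=6  J4=5
Finish order: J2 → J4 → J3 → J1

J4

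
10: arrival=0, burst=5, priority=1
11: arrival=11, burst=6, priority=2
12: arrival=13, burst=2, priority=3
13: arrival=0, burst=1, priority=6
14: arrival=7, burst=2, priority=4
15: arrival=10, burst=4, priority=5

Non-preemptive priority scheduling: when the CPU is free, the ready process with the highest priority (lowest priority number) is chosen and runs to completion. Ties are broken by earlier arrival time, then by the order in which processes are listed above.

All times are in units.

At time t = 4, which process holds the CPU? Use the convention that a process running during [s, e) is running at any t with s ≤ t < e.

Timeline: | 10 0-5 | 13 5-6 | idle 6-7 | 14 7-9 | idle 9-10 | 15 10-14 | 11 14-20 | 12 20-22 |
Completion: 10=5  11=20  12=22  13=6  14=9  15=14
Turnaround (C−A): 10=5  11=9  12=9  13=6  14=2  15=4

10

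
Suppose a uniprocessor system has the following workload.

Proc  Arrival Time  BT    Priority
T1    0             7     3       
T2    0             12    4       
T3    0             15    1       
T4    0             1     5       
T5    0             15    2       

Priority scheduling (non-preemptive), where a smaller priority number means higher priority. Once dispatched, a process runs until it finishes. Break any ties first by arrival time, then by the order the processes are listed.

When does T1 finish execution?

Gantt: | T3 0-15 | T5 15-30 | T1 30-37 | T2 37-49 | T4 49-50 |
Completion: T1=37  T2=49  T3=15  T4=50  T5=30
Turnaround (C−A): T1=37  T2=49  T3=15  T4=50  T5=30

37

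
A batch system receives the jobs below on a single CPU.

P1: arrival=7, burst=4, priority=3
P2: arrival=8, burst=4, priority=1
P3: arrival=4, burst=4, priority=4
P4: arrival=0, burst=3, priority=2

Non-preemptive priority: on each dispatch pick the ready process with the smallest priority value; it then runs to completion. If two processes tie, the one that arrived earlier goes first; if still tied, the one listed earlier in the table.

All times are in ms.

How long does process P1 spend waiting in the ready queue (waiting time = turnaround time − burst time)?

5

Timeline: | P4 0-3 | idle 3-4 | P3 4-8 | P2 8-12 | P1 12-16 |
Completion: P1=16  P2=12  P3=8  P4=3
Turnaround (C−A): P1=9  P2=4  P3=4  P4=3
Waiting(P1) = turnaround − burst = 9 − 4 = 5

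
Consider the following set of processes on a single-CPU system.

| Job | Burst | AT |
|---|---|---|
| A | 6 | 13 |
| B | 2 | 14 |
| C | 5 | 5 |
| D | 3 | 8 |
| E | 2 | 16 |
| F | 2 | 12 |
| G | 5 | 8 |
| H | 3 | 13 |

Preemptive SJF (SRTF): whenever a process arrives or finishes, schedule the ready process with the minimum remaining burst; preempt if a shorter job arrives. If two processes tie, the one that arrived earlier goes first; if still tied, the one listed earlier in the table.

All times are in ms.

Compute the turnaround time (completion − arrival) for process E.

Gantt: | idle 0-5 | C 5-10 | D 10-13 | F 13-15 | B 15-17 | E 17-19 | H 19-22 | G 22-27 | A 27-33 |
Completion: A=33  B=17  C=10  D=13  E=19  F=15  G=27  H=22
Turnaround (C−A): A=20  B=3  C=5  D=5  E=3  F=3  G=19  H=9
Turnaround(E) = completion − arrival = 19 − 16 = 3

3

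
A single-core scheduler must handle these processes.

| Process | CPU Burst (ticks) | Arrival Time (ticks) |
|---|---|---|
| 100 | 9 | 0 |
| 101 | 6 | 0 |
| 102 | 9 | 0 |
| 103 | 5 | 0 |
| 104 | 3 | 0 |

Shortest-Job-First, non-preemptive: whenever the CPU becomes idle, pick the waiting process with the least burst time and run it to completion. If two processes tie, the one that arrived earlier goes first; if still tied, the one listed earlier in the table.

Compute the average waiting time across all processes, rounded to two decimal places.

9.60

Timeline: | 104 0-3 | 103 3-8 | 101 8-14 | 100 14-23 | 102 23-32 |
Completion: 100=23  101=14  102=32  103=8  104=3
Turnaround (C−A): 100=23  101=14  102=32  103=8  104=3
Waiting times: 100=14, 101=8, 102=23, 103=3, 104=0
Average waiting = (14+8+23+3+0) / 5 = 48/5 = 9.60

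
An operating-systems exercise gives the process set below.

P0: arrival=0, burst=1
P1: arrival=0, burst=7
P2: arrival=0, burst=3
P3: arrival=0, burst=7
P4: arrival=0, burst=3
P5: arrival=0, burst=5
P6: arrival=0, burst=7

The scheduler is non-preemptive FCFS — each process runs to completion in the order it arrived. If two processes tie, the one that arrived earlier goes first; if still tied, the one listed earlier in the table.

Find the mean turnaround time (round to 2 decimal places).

16.86

Timeline: | P0 0-1 | P1 1-8 | P2 8-11 | P3 11-18 | P4 18-21 | P5 21-26 | P6 26-33 |
Completion: P0=1  P1=8  P2=11  P3=18  P4=21  P5=26  P6=33
Turnaround times: P0=1, P1=8, P2=11, P3=18, P4=21, P5=26, P6=33
Average turnaround = (1+8+11+18+21+26+33) / 7 = 118/7 = 16.86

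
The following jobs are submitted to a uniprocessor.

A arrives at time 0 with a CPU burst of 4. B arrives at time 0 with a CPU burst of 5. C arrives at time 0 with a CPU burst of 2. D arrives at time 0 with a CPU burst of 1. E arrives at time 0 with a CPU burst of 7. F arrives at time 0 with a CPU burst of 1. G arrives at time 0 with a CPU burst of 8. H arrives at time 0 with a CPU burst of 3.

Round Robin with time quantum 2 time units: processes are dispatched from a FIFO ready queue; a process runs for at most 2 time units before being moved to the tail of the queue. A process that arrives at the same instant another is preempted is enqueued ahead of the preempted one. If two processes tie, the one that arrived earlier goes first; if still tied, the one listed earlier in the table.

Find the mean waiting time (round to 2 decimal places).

Timeline: | A 0-2 | B 2-4 | C 4-6 | D 6-7 | E 7-9 | F 9-10 | G 10-12 | H 12-14 | A 14-16 | B 16-18 | E 18-20 | G 20-22 | H 22-23 | B 23-24 | E 24-26 | G 26-28 | E 28-29 | G 29-31 |
Completion: A=16  B=24  C=6  D=7  E=29  F=10  G=31  H=23
Turnaround (C−A): A=16  B=24  C=6  D=7  E=29  F=10  G=31  H=23
Waiting times: A=12, B=19, C=4, D=6, E=22, F=9, G=23, H=20
Average waiting = (12+19+4+6+22+9+23+20) / 8 = 115/8 = 14.38

14.38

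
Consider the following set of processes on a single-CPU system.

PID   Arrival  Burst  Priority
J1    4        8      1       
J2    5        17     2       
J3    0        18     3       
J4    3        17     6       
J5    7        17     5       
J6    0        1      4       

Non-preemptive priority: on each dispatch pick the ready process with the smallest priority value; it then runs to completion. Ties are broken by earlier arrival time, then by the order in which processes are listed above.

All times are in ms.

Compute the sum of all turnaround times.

Timeline: | J3 0-18 | J1 18-26 | J2 26-43 | J6 43-44 | J5 44-61 | J4 61-78 |
Completion: J1=26  J2=43  J3=18  J4=78  J5=61  J6=44
Turnaround (C−A): J1=22  J2=38  J3=18  J4=75  J5=54  J6=44
Turnaround = completion − arrival: J1=22, J2=38, J3=18, J4=75, J5=54, J6=44
Total turnaround = 22 + 38 + 18 + 75 + 54 + 44 = 251

251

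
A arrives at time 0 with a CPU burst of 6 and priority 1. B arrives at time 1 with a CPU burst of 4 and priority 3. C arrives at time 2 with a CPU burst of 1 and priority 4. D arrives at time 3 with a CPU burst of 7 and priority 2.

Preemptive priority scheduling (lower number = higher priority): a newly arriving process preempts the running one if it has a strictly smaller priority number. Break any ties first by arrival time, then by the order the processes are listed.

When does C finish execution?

Timeline: | A 0-6 | D 6-13 | B 13-17 | C 17-18 |
Completion: A=6  B=17  C=18  D=13

18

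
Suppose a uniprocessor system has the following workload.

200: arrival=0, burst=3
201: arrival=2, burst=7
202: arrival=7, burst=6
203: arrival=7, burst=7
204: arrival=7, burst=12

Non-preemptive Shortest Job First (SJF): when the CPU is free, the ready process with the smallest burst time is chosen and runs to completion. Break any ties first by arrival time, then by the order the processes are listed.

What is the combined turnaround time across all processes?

64

Timeline: | 200 0-3 | 201 3-10 | 202 10-16 | 203 16-23 | 204 23-35 |
Completion: 200=3  201=10  202=16  203=23  204=35
Turnaround = completion − arrival: 200=3, 201=8, 202=9, 203=16, 204=28
Total turnaround = 3 + 8 + 9 + 16 + 28 = 64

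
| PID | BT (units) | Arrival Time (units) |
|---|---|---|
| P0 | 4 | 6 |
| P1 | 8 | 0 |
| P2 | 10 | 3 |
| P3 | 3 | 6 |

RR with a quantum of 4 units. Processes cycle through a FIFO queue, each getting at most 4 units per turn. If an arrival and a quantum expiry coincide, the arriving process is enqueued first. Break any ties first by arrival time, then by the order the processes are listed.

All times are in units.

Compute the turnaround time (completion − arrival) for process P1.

12

Schedule: | P1 0-4 | P2 4-8 | P1 8-12 | P0 12-16 | P3 16-19 | P2 19-25 |
Completion: P0=16  P1=12  P2=25  P3=19
Turnaround(P1) = completion − arrival = 12 − 0 = 12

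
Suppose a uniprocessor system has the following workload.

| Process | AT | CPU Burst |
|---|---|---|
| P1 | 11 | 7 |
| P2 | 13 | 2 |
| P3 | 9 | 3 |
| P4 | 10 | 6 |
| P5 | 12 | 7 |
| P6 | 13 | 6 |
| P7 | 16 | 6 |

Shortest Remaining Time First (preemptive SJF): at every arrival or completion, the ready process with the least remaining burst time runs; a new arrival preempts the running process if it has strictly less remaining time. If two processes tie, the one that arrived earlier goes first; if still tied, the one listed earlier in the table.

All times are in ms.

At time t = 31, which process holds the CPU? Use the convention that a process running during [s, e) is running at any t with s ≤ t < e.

P7

Schedule: | idle 0-9 | P3 9-12 | P4 12-13 | P2 13-15 | P4 15-20 | P6 20-26 | P7 26-32 | P1 32-39 | P5 39-46 |
Completion: P1=39  P2=15  P3=12  P4=20  P5=46  P6=26  P7=32
Turnaround (C−A): P1=28  P2=2  P3=3  P4=10  P5=34  P6=13  P7=16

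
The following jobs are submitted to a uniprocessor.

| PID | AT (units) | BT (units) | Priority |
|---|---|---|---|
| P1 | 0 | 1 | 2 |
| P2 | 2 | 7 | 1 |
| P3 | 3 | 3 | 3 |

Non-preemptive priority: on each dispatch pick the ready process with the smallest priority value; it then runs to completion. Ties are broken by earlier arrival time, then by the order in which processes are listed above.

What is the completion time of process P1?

1

Schedule: | P1 0-1 | idle 1-2 | P2 2-9 | P3 9-12 |
Completion: P1=1  P2=9  P3=12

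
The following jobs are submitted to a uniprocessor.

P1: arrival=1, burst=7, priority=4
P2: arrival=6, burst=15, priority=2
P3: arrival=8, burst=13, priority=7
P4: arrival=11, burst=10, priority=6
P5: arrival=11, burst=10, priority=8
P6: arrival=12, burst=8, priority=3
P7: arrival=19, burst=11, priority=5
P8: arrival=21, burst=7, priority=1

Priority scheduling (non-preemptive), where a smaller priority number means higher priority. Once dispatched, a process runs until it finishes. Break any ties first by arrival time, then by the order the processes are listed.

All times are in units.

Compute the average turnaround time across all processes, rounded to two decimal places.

Schedule: | idle 0-1 | P1 1-8 | P2 8-23 | P8 23-30 | P6 30-38 | P7 38-49 | P4 49-59 | P3 59-72 | P5 72-82 |
Completion: P1=8  P2=23  P3=72  P4=59  P5=82  P6=38  P7=49  P8=30
Turnaround (C−A): P1=7  P2=17  P3=64  P4=48  P5=71  P6=26  P7=30  P8=9
Turnaround times: P1=7, P2=17, P3=64, P4=48, P5=71, P6=26, P7=30, P8=9
Average turnaround = (7+17+64+48+71+26+30+9) / 8 = 272/8 = 34.00

34.00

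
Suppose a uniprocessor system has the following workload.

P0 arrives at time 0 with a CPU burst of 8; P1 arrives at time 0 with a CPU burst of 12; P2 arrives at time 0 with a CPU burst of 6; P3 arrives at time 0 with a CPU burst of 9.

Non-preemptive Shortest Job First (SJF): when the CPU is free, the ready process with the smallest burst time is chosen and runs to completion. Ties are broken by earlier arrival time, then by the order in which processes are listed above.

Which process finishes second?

Schedule: | P2 0-6 | P0 6-14 | P3 14-23 | P1 23-35 |
Completion: P0=14  P1=35  P2=6  P3=23
Turnaround (C−A): P0=14  P1=35  P2=6  P3=23
Finish order: P2 → P0 → P3 → P1

P0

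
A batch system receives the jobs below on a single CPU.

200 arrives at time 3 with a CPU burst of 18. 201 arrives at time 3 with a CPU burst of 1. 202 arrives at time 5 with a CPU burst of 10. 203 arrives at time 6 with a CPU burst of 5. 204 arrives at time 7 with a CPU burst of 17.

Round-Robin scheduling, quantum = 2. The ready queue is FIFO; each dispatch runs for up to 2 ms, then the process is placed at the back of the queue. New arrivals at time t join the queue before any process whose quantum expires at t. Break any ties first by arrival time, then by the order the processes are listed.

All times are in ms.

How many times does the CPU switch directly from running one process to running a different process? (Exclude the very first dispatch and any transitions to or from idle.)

25

Gantt: | idle 0-3 | 200 3-5 | 201 5-6 | 202 6-8 | 200 8-10 | 203 10-12 | 204 12-14 | 202 14-16 | 200 16-18 | 203 18-20 | 204 20-22 | 202 22-24 | 200 24-26 | 203 26-27 | 204 27-29 | 202 29-31 | 200 31-33 | 204 33-35 | 202 35-37 | 200 37-39 | 204 39-41 | 200 41-43 | 204 43-45 | 200 45-47 | 204 47-49 | 200 49-51 | 204 51-54 |
Completion: 200=51  201=6  202=37  203=27  204=54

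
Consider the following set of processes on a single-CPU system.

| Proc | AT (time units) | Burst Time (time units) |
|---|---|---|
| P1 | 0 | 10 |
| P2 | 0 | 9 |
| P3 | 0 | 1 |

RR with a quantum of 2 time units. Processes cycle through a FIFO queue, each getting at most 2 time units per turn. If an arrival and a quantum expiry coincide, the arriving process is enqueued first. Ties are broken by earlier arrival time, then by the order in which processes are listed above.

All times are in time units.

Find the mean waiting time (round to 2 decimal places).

Timeline: | P1 0-2 | P2 2-4 | P3 4-5 | P1 5-7 | P2 7-9 | P1 9-11 | P2 11-13 | P1 13-15 | P2 15-17 | P1 17-19 | P2 19-20 |
Completion: P1=19  P2=20  P3=5
Waiting times: P1=9, P2=11, P3=4
Average waiting = (9+11+4) / 3 = 24/3 = 8.00

8.00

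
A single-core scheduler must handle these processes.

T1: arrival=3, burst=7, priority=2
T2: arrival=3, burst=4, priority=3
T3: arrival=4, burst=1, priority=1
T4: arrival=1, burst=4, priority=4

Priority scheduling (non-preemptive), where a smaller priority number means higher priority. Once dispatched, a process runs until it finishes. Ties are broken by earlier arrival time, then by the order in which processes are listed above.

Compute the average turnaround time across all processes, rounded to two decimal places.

Schedule: | idle 0-1 | T4 1-5 | T3 5-6 | T1 6-13 | T2 13-17 |
Completion: T1=13  T2=17  T3=6  T4=5
Turnaround (C−A): T1=10  T2=14  T3=2  T4=4
Turnaround times: T1=10, T2=14, T3=2, T4=4
Average turnaround = (10+14+2+4) / 4 = 30/4 = 7.50

7.50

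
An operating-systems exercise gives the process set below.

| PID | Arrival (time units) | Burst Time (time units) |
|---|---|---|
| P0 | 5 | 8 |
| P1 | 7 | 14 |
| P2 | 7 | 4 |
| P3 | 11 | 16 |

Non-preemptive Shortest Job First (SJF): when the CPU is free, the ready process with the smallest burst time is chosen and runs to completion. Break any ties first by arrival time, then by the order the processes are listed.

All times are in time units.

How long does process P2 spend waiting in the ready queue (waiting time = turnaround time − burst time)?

6

Timeline: | idle 0-5 | P0 5-13 | P2 13-17 | P1 17-31 | P3 31-47 |
Completion: P0=13  P1=31  P2=17  P3=47
Turnaround (C−A): P0=8  P1=24  P2=10  P3=36
Waiting(P2) = turnaround − burst = 10 − 4 = 6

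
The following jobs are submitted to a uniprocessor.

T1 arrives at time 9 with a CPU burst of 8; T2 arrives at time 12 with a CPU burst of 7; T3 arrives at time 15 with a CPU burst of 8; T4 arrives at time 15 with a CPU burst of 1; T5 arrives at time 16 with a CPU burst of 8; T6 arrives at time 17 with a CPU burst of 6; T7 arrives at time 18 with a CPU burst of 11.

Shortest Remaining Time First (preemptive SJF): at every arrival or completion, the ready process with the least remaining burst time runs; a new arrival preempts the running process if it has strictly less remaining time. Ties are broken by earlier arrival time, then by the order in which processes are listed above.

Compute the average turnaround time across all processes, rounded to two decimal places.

18.71

Gantt: | idle 0-9 | T1 9-15 | T4 15-16 | T1 16-18 | T6 18-24 | T2 24-31 | T3 31-39 | T5 39-47 | T7 47-58 |
Completion: T1=18  T2=31  T3=39  T4=16  T5=47  T6=24  T7=58
Turnaround (C−A): T1=9  T2=19  T3=24  T4=1  T5=31  T6=7  T7=40
Turnaround times: T1=9, T2=19, T3=24, T4=1, T5=31, T6=7, T7=40
Average turnaround = (9+19+24+1+31+7+40) / 7 = 131/7 = 18.71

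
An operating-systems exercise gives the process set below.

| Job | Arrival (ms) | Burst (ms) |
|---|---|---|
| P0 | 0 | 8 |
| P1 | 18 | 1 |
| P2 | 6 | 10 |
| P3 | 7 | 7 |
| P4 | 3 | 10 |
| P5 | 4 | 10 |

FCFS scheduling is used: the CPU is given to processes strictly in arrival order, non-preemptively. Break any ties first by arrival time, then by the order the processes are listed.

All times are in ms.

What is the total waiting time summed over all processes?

99

Timeline: | P0 0-8 | P4 8-18 | P5 18-28 | P2 28-38 | P3 38-45 | P1 45-46 |
Completion: P0=8  P1=46  P2=38  P3=45  P4=18  P5=28
Turnaround (C−A): P0=8  P1=28  P2=32  P3=38  P4=15  P5=24
Waiting = turnaround − burst: P0=0, P1=27, P2=22, P3=31, P4=5, P5=14
Total waiting = 0 + 27 + 22 + 31 + 5 + 14 = 99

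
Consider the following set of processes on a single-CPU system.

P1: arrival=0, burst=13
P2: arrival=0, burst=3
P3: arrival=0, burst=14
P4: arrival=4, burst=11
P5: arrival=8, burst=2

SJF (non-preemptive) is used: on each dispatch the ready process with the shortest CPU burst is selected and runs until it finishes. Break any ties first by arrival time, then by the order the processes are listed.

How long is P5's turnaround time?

10

Gantt: | P2 0-3 | P1 3-16 | P5 16-18 | P4 18-29 | P3 29-43 |
Completion: P1=16  P2=3  P3=43  P4=29  P5=18
Turnaround(P5) = completion − arrival = 18 − 8 = 10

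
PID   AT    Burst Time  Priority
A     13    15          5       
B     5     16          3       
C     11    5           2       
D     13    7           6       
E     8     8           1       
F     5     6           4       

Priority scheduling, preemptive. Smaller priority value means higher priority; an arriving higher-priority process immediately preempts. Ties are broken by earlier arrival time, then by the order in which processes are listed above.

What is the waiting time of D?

Timeline: | idle 0-5 | B 5-8 | E 8-16 | C 16-21 | B 21-34 | F 34-40 | A 40-55 | D 55-62 |
Completion: A=55  B=34  C=21  D=62  E=16  F=40
Waiting(D) = turnaround − burst = 49 − 7 = 42

42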